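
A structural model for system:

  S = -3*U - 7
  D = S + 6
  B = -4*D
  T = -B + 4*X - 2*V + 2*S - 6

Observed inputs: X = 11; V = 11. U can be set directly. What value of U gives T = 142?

U = -8

Substituting into the D equation gives D = -3*U - 1.
B becomes 12*U + 4.
This gives T = -18*U - 2.
Solve -18*U - 2 = 142: U = (142 + 2) / -18 = -8.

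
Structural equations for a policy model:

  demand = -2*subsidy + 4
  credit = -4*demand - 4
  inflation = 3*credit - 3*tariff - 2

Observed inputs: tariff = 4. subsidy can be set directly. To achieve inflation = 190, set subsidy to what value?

Substituting into the credit equation gives credit = 8*subsidy - 20.
inflation becomes 24*subsidy - 74.
Solve 24*subsidy - 74 = 190: subsidy = (190 + 74) / 24 = 11.

subsidy = 11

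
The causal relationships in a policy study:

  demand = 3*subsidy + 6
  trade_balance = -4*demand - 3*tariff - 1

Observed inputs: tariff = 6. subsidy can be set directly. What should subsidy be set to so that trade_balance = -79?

Substituting into the trade_balance equation gives trade_balance = -12*subsidy - 43.
Solve -12*subsidy - 43 = -79: subsidy = (-79 + 43) / -12 = 3.

subsidy = 3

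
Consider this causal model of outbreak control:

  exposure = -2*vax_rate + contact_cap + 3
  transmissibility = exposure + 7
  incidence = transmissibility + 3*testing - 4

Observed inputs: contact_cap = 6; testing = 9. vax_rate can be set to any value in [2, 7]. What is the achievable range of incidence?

Substituting into the exposure equation gives exposure = -2*vax_rate + 9.
Substituting into the transmissibility equation gives transmissibility = -2*vax_rate + 16.
So incidence = -2*vax_rate + 39.
Linear in vax_rate, so extremes are at the endpoints: vax_rate = 2 gives incidence = 35; vax_rate = 7 gives incidence = 25.

25 to 35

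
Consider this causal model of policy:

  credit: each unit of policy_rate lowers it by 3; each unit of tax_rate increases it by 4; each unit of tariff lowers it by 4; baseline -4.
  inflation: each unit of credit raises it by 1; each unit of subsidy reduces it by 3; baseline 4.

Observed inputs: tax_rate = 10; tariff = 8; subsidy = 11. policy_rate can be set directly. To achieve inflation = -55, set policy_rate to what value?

Substituting into the credit equation gives credit = -3*policy_rate + 4.
Substituting into the inflation equation gives inflation = -3*policy_rate - 25.
Solve -3*policy_rate - 25 = -55: policy_rate = (-55 + 25) / -3 = 10.

policy_rate = 10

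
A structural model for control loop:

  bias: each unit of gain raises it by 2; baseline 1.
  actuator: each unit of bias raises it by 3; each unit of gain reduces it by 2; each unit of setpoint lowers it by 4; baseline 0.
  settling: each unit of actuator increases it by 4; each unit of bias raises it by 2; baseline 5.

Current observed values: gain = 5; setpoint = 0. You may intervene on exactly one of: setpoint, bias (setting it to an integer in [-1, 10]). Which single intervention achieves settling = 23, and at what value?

Intervening on setpoint: with other inputs at their observed values, settling = -16*setpoint + 119. Solving for 23 gives setpoint = 6, within [-1, 10].
Intervening on bias: settling = 14*bias - 35. Reaching 23 requires bias = 29/7, not an integer.

set setpoint = 6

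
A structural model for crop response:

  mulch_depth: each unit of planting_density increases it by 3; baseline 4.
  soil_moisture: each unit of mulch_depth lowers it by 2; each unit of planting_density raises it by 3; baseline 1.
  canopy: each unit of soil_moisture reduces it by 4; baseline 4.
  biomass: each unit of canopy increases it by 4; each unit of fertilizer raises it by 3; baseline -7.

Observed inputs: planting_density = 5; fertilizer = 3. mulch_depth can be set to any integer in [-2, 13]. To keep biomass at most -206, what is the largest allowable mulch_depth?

Intervening on mulch_depth fixes its value directly, overriding its dependence on planting_density.
Substituting into the soil_moisture equation gives soil_moisture = -2*mulch_depth + 16.
Substituting into the canopy equation gives canopy = 8*mulch_depth - 60.
So biomass = 32*mulch_depth - 238.
Require 32*mulch_depth - 238 ≤ -206, so mulch_depth ≤ 1.
The largest integer in [-2, 13] satisfying this is 1.

mulch_depth = 1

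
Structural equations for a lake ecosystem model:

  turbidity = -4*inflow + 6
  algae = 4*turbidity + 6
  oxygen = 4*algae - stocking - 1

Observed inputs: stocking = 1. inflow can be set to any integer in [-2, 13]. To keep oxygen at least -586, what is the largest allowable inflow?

Substituting into the algae equation gives algae = -16*inflow + 30.
This gives oxygen = -64*inflow + 118.
Require -64*inflow + 118 ≥ -586, so inflow ≤ 11.
The largest integer in [-2, 13] satisfying this is 11.

inflow = 11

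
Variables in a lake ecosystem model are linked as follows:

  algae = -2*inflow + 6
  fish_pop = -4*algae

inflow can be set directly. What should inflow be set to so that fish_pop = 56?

Substituting into the fish_pop equation gives fish_pop = 8*inflow - 24.
Solve 8*inflow - 24 = 56: inflow = (56 + 24) / 8 = 10.

inflow = 10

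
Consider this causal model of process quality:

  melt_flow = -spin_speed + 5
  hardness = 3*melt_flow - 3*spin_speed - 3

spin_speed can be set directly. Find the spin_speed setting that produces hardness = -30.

Substituting into the hardness equation gives hardness = -6*spin_speed + 12.
Solve -6*spin_speed + 12 = -30: spin_speed = (-30 - 12) / -6 = 7.

spin_speed = 7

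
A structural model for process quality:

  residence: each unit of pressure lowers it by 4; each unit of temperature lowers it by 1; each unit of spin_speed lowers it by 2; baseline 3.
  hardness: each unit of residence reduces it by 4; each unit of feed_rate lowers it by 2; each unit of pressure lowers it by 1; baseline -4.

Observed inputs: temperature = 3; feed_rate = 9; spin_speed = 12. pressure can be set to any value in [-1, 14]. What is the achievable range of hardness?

Substituting into the residence equation gives residence = -4*pressure - 24.
So hardness = 15*pressure + 74.
Linear in pressure, so extremes are at the endpoints: pressure = -1 gives hardness = 59; pressure = 14 gives hardness = 284.

59 to 284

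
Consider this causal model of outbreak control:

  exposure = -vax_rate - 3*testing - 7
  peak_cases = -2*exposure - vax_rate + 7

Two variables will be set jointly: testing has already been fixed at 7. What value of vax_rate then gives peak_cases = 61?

vax_rate = -2

With testing held at 7:
Substituting into the exposure equation gives exposure = -vax_rate - 28.
Substituting into the peak_cases equation gives peak_cases = vax_rate + 63.
Solve vax_rate + 63 = 61: vax_rate = (61 - 63) / 1 = -2.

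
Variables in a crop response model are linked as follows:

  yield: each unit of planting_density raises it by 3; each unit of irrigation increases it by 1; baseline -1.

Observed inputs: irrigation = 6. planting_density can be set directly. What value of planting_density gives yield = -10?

Substituting into the yield equation gives yield = 3*planting_density + 5.
Solve 3*planting_density + 5 = -10: planting_density = (-10 - 5) / 3 = -5.

planting_density = -5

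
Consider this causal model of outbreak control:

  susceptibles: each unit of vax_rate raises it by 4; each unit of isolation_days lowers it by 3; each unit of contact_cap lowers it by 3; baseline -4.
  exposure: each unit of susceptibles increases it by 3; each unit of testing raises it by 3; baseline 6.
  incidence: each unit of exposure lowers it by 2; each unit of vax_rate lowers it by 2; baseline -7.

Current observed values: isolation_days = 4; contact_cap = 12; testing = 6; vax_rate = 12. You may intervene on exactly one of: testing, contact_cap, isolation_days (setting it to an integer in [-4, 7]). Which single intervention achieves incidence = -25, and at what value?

Intervening on testing: with other inputs at their observed values, incidence = -6*testing - 19. Solving for -25 gives testing = 1, within [-4, 7].
Intervening on contact_cap: incidence = 18*contact_cap - 271. Reaching -25 requires contact_cap = 41/3, not an integer.
Intervening on isolation_days: incidence = 18*isolation_days - 127. Reaching -25 requires isolation_days = 17/3, not an integer.

set testing = 1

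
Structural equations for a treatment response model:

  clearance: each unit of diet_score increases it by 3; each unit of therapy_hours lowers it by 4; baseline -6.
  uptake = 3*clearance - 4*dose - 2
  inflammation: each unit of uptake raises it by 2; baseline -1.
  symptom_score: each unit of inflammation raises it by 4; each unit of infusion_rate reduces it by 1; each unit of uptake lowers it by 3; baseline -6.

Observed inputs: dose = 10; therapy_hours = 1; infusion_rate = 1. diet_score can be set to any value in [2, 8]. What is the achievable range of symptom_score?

Substituting into the clearance equation gives clearance = 3*diet_score - 10.
This gives uptake = 9*diet_score - 72.
This gives inflammation = 18*diet_score - 145.
symptom_score becomes 45*diet_score - 371.
Linear in diet_score, so extremes are at the endpoints: diet_score = 2 gives symptom_score = -281; diet_score = 8 gives symptom_score = -11.

-281 to -11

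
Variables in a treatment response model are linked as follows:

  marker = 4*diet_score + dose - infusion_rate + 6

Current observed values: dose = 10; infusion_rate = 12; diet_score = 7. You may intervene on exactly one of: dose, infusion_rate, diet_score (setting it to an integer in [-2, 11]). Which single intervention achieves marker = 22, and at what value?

Intervening on dose: with other inputs at their observed values, marker = dose + 22. Solving for 22 gives dose = 0, within [-2, 11].
Intervening on infusion_rate: marker = -infusion_rate + 44. Reaching 22 requires infusion_rate = 22, outside [-2, 11].
Intervening on diet_score: marker = 4*diet_score + 4. Reaching 22 requires diet_score = 9/2, not an integer.

set dose = 0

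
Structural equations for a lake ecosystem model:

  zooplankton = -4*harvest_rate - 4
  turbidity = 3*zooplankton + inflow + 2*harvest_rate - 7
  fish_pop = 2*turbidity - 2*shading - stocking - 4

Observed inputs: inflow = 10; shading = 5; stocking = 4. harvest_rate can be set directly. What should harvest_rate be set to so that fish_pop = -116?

harvest_rate = 4

Substituting into the turbidity equation gives turbidity = -10*harvest_rate - 9.
Substituting into the fish_pop equation gives fish_pop = -20*harvest_rate - 36.
Solve -20*harvest_rate - 36 = -116: harvest_rate = (-116 + 36) / -20 = 4.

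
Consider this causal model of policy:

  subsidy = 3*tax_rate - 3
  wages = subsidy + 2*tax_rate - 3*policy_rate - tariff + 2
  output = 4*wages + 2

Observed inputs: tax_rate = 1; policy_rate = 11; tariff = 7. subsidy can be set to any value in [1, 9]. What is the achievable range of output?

-138 to -106

Intervening on subsidy fixes its value directly, overriding its dependence on tax_rate.
Substituting into the wages equation gives wages = subsidy - 36.
Substituting into the output equation gives output = 4*subsidy - 142.
Linear in subsidy, so extremes are at the endpoints: subsidy = 1 gives output = -138; subsidy = 9 gives output = -106.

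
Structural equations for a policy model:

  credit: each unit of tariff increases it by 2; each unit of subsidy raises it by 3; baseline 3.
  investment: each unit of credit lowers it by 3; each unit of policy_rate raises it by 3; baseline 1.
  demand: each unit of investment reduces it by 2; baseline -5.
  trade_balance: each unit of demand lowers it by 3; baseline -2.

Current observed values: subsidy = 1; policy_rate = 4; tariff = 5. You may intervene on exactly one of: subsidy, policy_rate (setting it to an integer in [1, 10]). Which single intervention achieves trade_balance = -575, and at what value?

Intervening on subsidy: with other inputs at their observed values, trade_balance = -54*subsidy - 143. Solving for -575 gives subsidy = 8, within [1, 10].
Intervening on policy_rate: trade_balance = 18*policy_rate - 269. Reaching -575 requires policy_rate = -17, outside [1, 10].

set subsidy = 8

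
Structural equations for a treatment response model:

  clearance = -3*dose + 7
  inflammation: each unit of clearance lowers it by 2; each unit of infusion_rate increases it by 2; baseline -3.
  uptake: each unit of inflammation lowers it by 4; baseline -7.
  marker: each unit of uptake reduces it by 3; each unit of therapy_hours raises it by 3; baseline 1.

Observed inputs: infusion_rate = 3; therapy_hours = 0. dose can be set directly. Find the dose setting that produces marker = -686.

Substituting into the inflammation equation gives inflammation = 6*dose - 11.
Substituting into the uptake equation gives uptake = -24*dose + 37.
This gives marker = 72*dose - 110.
Solve 72*dose - 110 = -686: dose = (-686 + 110) / 72 = -8.

dose = -8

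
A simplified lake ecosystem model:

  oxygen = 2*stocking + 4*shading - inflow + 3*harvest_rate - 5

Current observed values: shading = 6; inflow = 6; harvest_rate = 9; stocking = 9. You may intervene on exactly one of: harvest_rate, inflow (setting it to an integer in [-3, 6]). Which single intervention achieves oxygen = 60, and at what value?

Intervening on harvest_rate: oxygen = 3*harvest_rate + 31. Reaching 60 requires harvest_rate = 29/3, not an integer.
Intervening on inflow: with other inputs at their observed values, oxygen = -inflow + 64. Solving for 60 gives inflow = 4, within [-3, 6].

set inflow = 4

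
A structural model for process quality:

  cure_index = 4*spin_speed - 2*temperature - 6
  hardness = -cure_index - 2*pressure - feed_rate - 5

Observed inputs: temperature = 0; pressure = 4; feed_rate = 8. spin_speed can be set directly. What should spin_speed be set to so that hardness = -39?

spin_speed = 6

Substituting into the cure_index equation gives cure_index = 4*spin_speed - 6.
Substituting into the hardness equation gives hardness = -4*spin_speed - 15.
Solve -4*spin_speed - 15 = -39: spin_speed = (-39 + 15) / -4 = 6.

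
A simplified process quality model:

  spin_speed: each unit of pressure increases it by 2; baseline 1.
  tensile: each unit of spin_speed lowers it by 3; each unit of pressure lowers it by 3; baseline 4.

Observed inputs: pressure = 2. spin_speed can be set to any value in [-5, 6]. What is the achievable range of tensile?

Intervening on spin_speed fixes its value directly, overriding its dependence on pressure.
Substituting into the tensile equation gives tensile = -3*spin_speed - 2.
Linear in spin_speed, so extremes are at the endpoints: spin_speed = -5 gives tensile = 13; spin_speed = 6 gives tensile = -20.

-20 to 13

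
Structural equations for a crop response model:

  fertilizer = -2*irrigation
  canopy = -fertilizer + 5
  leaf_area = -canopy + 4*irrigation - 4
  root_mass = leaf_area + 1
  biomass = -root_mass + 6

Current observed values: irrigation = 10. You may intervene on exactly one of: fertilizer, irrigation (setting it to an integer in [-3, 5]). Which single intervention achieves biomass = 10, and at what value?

set irrigation = 2

Intervening on fertilizer: biomass = -fertilizer - 26. Reaching 10 requires fertilizer = -36, outside [-3, 5].
Intervening on irrigation: with other inputs at their observed values, biomass = -2*irrigation + 14. Solving for 10 gives irrigation = 2, within [-3, 5].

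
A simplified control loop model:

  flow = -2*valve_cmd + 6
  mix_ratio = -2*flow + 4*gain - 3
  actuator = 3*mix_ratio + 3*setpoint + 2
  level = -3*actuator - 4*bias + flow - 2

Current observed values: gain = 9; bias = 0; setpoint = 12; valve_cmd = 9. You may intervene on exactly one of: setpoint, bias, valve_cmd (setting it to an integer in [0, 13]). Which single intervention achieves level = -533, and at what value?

Intervening on setpoint: with other inputs at their observed values, level = -9*setpoint - 533. Solving for -533 gives setpoint = 0, within [0, 13].
Intervening on bias: level = -4*bias - 641. Reaching -533 requires bias = -27, outside [0, 13].
Intervening on valve_cmd: level = -38*valve_cmd - 299. Reaching -533 requires valve_cmd = 117/19, not an integer.

set setpoint = 0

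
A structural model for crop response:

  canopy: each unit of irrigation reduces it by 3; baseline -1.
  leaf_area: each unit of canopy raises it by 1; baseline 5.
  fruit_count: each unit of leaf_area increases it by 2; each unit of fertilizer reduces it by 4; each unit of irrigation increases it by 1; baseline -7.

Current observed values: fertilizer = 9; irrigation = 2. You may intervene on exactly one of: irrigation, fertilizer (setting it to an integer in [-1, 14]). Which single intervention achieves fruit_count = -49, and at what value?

Intervening on irrigation: fruit_count = -5*irrigation - 35. Reaching -49 requires irrigation = 14/5, not an integer.
Intervening on fertilizer: with other inputs at their observed values, fruit_count = -4*fertilizer - 9. Solving for -49 gives fertilizer = 10, within [-1, 14].

set fertilizer = 10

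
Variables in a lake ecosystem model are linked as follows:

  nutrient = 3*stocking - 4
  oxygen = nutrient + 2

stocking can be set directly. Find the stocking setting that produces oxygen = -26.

stocking = -8

Substituting into the oxygen equation gives oxygen = 3*stocking - 2.
Solve 3*stocking - 2 = -26: stocking = (-26 + 2) / 3 = -8.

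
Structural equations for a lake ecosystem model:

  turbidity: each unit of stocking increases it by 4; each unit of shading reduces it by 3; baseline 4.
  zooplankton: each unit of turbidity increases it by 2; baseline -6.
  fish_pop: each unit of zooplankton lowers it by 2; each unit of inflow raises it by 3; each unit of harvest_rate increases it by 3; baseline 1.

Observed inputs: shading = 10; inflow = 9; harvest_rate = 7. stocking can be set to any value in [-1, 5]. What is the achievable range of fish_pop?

Substituting into the turbidity equation gives turbidity = 4*stocking - 26.
Substituting into the zooplankton equation gives zooplankton = 8*stocking - 58.
Substituting into the fish_pop equation gives fish_pop = -16*stocking + 165.
Linear in stocking, so extremes are at the endpoints: stocking = -1 gives fish_pop = 181; stocking = 5 gives fish_pop = 85.

85 to 181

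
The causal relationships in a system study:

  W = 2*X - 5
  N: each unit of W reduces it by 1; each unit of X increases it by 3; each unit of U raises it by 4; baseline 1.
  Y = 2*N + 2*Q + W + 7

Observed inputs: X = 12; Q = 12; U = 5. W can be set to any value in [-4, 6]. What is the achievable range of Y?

139 to 149

Intervening on W fixes its value directly, overriding its dependence on X.
Substituting into the N equation gives N = -W + 57.
This gives Y = -W + 145.
Linear in W, so extremes are at the endpoints: W = -4 gives Y = 149; W = 6 gives Y = 139.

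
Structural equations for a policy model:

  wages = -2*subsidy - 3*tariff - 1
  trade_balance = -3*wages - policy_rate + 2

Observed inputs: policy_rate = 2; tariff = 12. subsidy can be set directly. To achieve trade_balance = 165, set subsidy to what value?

subsidy = 9

Substituting into the wages equation gives wages = -2*subsidy - 37.
Substituting into the trade_balance equation gives trade_balance = 6*subsidy + 111.
Solve 6*subsidy + 111 = 165: subsidy = (165 - 111) / 6 = 9.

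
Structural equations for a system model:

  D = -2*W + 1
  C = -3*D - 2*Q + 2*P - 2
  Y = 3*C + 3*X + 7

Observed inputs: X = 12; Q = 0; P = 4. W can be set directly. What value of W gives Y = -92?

Substituting into the C equation gives C = 6*W + 3.
Substituting into the Y equation gives Y = 18*W + 52.
Solve 18*W + 52 = -92: W = (-92 - 52) / 18 = -8.

W = -8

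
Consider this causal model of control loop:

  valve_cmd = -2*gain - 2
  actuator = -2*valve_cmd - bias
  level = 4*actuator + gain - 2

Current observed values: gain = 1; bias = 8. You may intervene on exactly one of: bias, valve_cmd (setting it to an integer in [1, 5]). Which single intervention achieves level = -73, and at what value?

set valve_cmd = 5

Intervening on bias: level = -4*bias + 31. Reaching -73 requires bias = 26, outside [1, 5].
Intervening on valve_cmd: with other inputs at their observed values, level = -8*valve_cmd - 33. Solving for -73 gives valve_cmd = 5, within [1, 5].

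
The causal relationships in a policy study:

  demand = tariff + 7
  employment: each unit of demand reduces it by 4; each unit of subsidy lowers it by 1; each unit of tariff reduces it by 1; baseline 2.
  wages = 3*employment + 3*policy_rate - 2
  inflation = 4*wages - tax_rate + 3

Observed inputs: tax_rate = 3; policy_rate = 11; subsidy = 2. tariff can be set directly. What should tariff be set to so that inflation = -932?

Substituting into the employment equation gives employment = -5*tariff - 28.
Substituting into the wages equation gives wages = -15*tariff - 53.
Substituting into the inflation equation gives inflation = -60*tariff - 212.
Solve -60*tariff - 212 = -932: tariff = (-932 + 212) / -60 = 12.

tariff = 12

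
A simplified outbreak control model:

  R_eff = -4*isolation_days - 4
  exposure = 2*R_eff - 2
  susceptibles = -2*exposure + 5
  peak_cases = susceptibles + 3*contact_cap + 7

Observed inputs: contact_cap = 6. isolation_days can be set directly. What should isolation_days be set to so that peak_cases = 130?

Substituting into the exposure equation gives exposure = -8*isolation_days - 10.
So susceptibles = 16*isolation_days + 25.
Substituting into the peak_cases equation gives peak_cases = 16*isolation_days + 50.
Solve 16*isolation_days + 50 = 130: isolation_days = (130 - 50) / 16 = 5.

isolation_days = 5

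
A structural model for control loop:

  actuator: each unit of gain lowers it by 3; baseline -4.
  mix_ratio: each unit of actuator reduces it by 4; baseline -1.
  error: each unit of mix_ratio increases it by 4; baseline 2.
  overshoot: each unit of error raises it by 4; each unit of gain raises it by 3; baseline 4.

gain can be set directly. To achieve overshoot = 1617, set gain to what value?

Substituting into the mix_ratio equation gives mix_ratio = 12*gain + 15.
Substituting into the error equation gives error = 48*gain + 62.
This gives overshoot = 195*gain + 252.
Solve 195*gain + 252 = 1617: gain = (1617 - 252) / 195 = 7.

gain = 7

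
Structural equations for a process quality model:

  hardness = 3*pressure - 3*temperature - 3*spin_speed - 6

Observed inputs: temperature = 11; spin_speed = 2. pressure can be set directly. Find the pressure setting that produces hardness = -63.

Substituting into the hardness equation gives hardness = 3*pressure - 45.
Solve 3*pressure - 45 = -63: pressure = (-63 + 45) / 3 = -6.

pressure = -6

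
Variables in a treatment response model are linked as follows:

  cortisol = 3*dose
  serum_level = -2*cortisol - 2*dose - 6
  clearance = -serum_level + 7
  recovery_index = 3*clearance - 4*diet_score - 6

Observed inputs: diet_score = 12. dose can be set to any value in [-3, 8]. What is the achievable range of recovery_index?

Substituting into the serum_level equation gives serum_level = -8*dose - 6.
Substituting into the clearance equation gives clearance = 8*dose + 13.
So recovery_index = 24*dose - 15.
Linear in dose, so extremes are at the endpoints: dose = -3 gives recovery_index = -87; dose = 8 gives recovery_index = 177.

-87 to 177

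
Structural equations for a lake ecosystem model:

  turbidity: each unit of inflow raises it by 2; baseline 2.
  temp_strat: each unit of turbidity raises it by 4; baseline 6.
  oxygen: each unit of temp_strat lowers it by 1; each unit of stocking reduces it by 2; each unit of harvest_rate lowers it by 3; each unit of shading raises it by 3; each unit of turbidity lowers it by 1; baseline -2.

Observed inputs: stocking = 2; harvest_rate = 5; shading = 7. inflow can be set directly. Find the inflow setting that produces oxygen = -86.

Substituting into the temp_strat equation gives temp_strat = 8*inflow + 14.
Substituting into the oxygen equation gives oxygen = -10*inflow - 16.
Solve -10*inflow - 16 = -86: inflow = (-86 + 16) / -10 = 7.

inflow = 7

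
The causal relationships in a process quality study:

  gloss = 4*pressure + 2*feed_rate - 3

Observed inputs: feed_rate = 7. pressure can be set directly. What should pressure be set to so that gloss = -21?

Substituting into the gloss equation gives gloss = 4*pressure + 11.
Solve 4*pressure + 11 = -21: pressure = (-21 - 11) / 4 = -8.

pressure = -8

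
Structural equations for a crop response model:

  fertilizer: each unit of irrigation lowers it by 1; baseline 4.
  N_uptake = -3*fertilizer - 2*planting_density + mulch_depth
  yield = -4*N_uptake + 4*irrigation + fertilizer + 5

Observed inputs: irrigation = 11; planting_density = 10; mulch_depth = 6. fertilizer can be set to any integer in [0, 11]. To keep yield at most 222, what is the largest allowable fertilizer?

Intervening on fertilizer fixes its value directly, overriding its dependence on irrigation.
Substituting into the N_uptake equation gives N_uptake = -3*fertilizer - 14.
Substituting into the yield equation gives yield = 13*fertilizer + 105.
Require 13*fertilizer + 105 ≤ 222, so fertilizer ≤ 9.
The largest integer in [0, 11] satisfying this is 9.

fertilizer = 9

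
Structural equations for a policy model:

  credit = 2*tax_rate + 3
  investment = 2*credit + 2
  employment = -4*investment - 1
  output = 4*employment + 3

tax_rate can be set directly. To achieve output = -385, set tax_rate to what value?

Substituting into the investment equation gives investment = 4*tax_rate + 8.
Substituting into the employment equation gives employment = -16*tax_rate - 33.
output becomes -64*tax_rate - 129.
Solve -64*tax_rate - 129 = -385: tax_rate = (-385 + 129) / -64 = 4.

tax_rate = 4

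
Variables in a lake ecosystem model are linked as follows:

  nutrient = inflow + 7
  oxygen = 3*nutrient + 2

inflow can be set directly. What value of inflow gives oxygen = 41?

Substituting into the oxygen equation gives oxygen = 3*inflow + 23.
Solve 3*inflow + 23 = 41: inflow = (41 - 23) / 3 = 6.

inflow = 6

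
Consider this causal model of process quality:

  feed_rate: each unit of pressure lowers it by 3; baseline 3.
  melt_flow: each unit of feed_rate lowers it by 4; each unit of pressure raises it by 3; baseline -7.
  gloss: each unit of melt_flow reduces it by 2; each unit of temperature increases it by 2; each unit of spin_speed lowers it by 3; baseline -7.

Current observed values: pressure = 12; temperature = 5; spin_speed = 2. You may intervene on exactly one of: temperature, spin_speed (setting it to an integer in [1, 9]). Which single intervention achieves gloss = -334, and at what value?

Intervening on temperature: gloss = 2*temperature - 335. Reaching -334 requires temperature = 1/2, not an integer.
Intervening on spin_speed: with other inputs at their observed values, gloss = -3*spin_speed - 319. Solving for -334 gives spin_speed = 5, within [1, 9].

set spin_speed = 5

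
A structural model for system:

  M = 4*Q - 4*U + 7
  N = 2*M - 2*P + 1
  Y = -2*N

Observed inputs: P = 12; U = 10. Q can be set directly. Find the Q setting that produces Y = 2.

Substituting into the M equation gives M = 4*Q - 33.
Substituting into the N equation gives N = 8*Q - 89.
Substituting into the Y equation gives Y = -16*Q + 178.
Solve -16*Q + 178 = 2: Q = (2 - 178) / -16 = 11.

Q = 11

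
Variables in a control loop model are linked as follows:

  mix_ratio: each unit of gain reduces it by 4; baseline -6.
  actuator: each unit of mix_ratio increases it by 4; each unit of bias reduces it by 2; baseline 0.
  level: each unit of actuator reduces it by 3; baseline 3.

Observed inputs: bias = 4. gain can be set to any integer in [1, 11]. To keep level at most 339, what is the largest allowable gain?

Substituting into the actuator equation gives actuator = -16*gain - 32.
This gives level = 48*gain + 99.
Require 48*gain + 99 ≤ 339, so gain ≤ 5.
The largest integer in [1, 11] satisfying this is 5.

gain = 5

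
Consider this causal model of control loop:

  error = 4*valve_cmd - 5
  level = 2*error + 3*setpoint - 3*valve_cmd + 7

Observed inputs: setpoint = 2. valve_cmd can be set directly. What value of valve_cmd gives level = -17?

Substituting into the level equation gives level = 5*valve_cmd + 3.
Solve 5*valve_cmd + 3 = -17: valve_cmd = (-17 - 3) / 5 = -4.

valve_cmd = -4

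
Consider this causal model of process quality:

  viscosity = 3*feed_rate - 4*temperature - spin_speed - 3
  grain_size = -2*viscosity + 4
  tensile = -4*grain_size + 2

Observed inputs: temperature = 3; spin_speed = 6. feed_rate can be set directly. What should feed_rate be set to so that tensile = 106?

Substituting into the viscosity equation gives viscosity = 3*feed_rate - 21.
grain_size becomes -6*feed_rate + 46.
Substituting into the tensile equation gives tensile = 24*feed_rate - 182.
Solve 24*feed_rate - 182 = 106: feed_rate = (106 + 182) / 24 = 12.

feed_rate = 12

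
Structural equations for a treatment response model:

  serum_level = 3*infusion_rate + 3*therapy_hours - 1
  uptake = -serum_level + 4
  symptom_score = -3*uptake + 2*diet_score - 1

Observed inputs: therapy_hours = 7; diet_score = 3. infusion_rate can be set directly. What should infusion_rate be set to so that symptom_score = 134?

infusion_rate = 9

Substituting into the serum_level equation gives serum_level = 3*infusion_rate + 20.
Substituting into the uptake equation gives uptake = -3*infusion_rate - 16.
Substituting into the symptom_score equation gives symptom_score = 9*infusion_rate + 53.
Solve 9*infusion_rate + 53 = 134: infusion_rate = (134 - 53) / 9 = 9.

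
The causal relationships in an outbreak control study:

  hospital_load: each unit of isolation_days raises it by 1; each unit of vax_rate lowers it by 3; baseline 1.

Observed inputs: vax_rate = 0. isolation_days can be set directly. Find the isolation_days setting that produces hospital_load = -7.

isolation_days = -8

Substituting into the hospital_load equation gives hospital_load = isolation_days + 1.
Solve isolation_days + 1 = -7: isolation_days = (-7 - 1) / 1 = -8.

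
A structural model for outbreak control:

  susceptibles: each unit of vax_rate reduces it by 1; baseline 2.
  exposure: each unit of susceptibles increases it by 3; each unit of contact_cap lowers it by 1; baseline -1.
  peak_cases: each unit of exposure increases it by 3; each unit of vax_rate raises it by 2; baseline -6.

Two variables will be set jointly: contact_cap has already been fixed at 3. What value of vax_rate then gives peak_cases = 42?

With contact_cap held at 3:
Substituting into the exposure equation gives exposure = -3*vax_rate + 2.
Substituting into the peak_cases equation gives peak_cases = -7*vax_rate.
Solve -7*vax_rate = 42: vax_rate = 42 / -7 = -6.

vax_rate = -6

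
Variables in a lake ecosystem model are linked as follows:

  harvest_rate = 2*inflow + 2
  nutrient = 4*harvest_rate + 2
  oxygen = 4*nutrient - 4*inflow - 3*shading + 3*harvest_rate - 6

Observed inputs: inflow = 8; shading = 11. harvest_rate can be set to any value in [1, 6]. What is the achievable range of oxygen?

-44 to 51

Intervening on harvest_rate fixes its value directly, overriding its dependence on inflow.
Substituting into the oxygen equation gives oxygen = 19*harvest_rate - 63.
Linear in harvest_rate, so extremes are at the endpoints: harvest_rate = 1 gives oxygen = -44; harvest_rate = 6 gives oxygen = 51.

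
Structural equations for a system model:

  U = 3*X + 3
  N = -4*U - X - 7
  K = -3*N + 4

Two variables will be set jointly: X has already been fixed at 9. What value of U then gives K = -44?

U = -8

With X held at 9:
Intervening on U fixes its value directly, overriding its dependence on X.
Substituting into the N equation gives N = -4*U - 16.
This gives K = 12*U + 52.
Solve 12*U + 52 = -44: U = (-44 - 52) / 12 = -8.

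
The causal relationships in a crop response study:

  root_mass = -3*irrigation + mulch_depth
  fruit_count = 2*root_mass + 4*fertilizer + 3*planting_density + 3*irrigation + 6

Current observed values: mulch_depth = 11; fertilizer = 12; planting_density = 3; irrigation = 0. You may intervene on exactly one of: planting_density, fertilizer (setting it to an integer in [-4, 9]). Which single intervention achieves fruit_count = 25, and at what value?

Intervening on planting_density: fruit_count = 3*planting_density + 76. Reaching 25 requires planting_density = -17, outside [-4, 9].
Intervening on fertilizer: with other inputs at their observed values, fruit_count = 4*fertilizer + 37. Solving for 25 gives fertilizer = -3, within [-4, 9].

set fertilizer = -3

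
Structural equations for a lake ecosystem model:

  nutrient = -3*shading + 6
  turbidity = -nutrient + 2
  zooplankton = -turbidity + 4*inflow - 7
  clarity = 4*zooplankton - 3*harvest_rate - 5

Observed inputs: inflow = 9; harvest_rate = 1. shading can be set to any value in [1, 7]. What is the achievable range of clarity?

Substituting into the turbidity equation gives turbidity = 3*shading - 4.
zooplankton becomes -3*shading + 33.
Substituting into the clarity equation gives clarity = -12*shading + 124.
Linear in shading, so extremes are at the endpoints: shading = 1 gives clarity = 112; shading = 7 gives clarity = 40.

40 to 112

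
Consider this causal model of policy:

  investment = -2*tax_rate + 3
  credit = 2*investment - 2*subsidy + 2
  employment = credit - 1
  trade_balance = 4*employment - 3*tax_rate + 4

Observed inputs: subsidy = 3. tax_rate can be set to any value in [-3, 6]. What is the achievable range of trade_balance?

Substituting into the credit equation gives credit = -4*tax_rate + 2.
This gives employment = -4*tax_rate + 1.
So trade_balance = -19*tax_rate + 8.
Linear in tax_rate, so extremes are at the endpoints: tax_rate = -3 gives trade_balance = 65; tax_rate = 6 gives trade_balance = -106.

-106 to 65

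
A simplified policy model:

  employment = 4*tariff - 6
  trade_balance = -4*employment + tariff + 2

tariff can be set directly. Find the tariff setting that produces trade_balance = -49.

Substituting into the trade_balance equation gives trade_balance = -15*tariff + 26.
Solve -15*tariff + 26 = -49: tariff = (-49 - 26) / -15 = 5.

tariff = 5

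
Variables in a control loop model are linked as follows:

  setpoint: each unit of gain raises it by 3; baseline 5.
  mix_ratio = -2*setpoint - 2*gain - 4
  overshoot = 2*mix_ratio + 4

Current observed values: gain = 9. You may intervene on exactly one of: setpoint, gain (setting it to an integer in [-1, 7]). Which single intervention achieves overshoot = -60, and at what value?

set setpoint = 5

Intervening on setpoint: with other inputs at their observed values, overshoot = -4*setpoint - 40. Solving for -60 gives setpoint = 5, within [-1, 7].
Intervening on gain: overshoot = -16*gain - 24. Reaching -60 requires gain = 9/4, not an integer.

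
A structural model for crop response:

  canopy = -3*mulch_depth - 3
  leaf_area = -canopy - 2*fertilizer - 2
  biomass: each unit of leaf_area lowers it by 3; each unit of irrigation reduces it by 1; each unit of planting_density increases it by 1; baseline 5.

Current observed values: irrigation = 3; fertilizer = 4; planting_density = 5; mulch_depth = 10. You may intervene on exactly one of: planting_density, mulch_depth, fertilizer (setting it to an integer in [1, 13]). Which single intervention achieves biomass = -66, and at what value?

Intervening on planting_density: with other inputs at their observed values, biomass = planting_density - 67. Solving for -66 gives planting_density = 1, within [1, 13].
Intervening on mulch_depth: biomass = -9*mulch_depth + 28. Reaching -66 requires mulch_depth = 94/9, not an integer.
Intervening on fertilizer: biomass = 6*fertilizer - 86. Reaching -66 requires fertilizer = 10/3, not an integer.

set planting_density = 1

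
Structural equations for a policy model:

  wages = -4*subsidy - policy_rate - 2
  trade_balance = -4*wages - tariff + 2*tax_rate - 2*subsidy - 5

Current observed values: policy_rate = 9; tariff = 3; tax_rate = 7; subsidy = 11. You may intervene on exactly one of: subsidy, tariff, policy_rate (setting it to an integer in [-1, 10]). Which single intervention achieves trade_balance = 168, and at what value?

Intervening on subsidy: trade_balance = 14*subsidy + 50. Reaching 168 requires subsidy = 59/7, not an integer.
Intervening on tariff: trade_balance = -tariff + 207. Reaching 168 requires tariff = 39, outside [-1, 10].
Intervening on policy_rate: with other inputs at their observed values, trade_balance = 4*policy_rate + 168. Solving for 168 gives policy_rate = 0, within [-1, 10].

set policy_rate = 0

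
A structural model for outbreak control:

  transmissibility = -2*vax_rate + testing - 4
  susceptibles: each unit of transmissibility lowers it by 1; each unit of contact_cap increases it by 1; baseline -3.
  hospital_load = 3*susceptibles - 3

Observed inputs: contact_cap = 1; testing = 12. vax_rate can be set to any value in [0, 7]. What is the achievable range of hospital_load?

Substituting into the transmissibility equation gives transmissibility = -2*vax_rate + 8.
Substituting into the susceptibles equation gives susceptibles = 2*vax_rate - 10.
Substituting into the hospital_load equation gives hospital_load = 6*vax_rate - 33.
Linear in vax_rate, so extremes are at the endpoints: vax_rate = 0 gives hospital_load = -33; vax_rate = 7 gives hospital_load = 9.

-33 to 9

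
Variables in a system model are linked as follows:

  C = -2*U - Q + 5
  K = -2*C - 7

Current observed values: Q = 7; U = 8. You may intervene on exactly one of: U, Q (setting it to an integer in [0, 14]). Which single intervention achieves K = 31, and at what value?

set Q = 8

Intervening on U: K = 4*U - 3. Reaching 31 requires U = 17/2, not an integer.
Intervening on Q: with other inputs at their observed values, K = 2*Q + 15. Solving for 31 gives Q = 8, within [0, 14].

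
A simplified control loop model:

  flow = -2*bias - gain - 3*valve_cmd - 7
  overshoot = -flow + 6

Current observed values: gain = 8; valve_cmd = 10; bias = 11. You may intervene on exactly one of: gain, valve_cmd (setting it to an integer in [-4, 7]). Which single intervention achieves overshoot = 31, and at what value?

Intervening on gain: overshoot = gain + 65. Reaching 31 requires gain = -34, outside [-4, 7].
Intervening on valve_cmd: with other inputs at their observed values, overshoot = 3*valve_cmd + 43. Solving for 31 gives valve_cmd = -4, within [-4, 7].

set valve_cmd = -4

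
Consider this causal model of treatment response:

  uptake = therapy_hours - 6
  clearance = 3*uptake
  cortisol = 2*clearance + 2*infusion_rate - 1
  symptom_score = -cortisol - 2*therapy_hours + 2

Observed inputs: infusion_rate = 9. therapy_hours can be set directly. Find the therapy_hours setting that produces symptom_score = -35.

therapy_hours = 7

Substituting into the clearance equation gives clearance = 3*therapy_hours - 18.
Substituting into the cortisol equation gives cortisol = 6*therapy_hours - 19.
This gives symptom_score = -8*therapy_hours + 21.
Solve -8*therapy_hours + 21 = -35: therapy_hours = (-35 - 21) / -8 = 7.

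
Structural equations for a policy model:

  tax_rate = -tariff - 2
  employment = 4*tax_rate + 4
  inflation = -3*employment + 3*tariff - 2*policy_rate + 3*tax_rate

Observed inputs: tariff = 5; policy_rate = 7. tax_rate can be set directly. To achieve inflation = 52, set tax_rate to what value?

tax_rate = -7

Intervening on tax_rate fixes its value directly, overriding its dependence on tariff.
Substituting into the inflation equation gives inflation = -9*tax_rate - 11.
Solve -9*tax_rate - 11 = 52: tax_rate = (52 + 11) / -9 = -7.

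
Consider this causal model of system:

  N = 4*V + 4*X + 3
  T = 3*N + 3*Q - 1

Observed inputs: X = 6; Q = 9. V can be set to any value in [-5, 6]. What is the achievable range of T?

Substituting into the N equation gives N = 4*V + 27.
T becomes 12*V + 107.
Linear in V, so extremes are at the endpoints: V = -5 gives T = 47; V = 6 gives T = 179.

47 to 179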